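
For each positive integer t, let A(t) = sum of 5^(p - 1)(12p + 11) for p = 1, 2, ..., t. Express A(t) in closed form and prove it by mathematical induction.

A(t) = 5^t(3t + 2) - 2

We claim A(t) = 5^t(3t + 2) - 2 for all t ≥ 1.
Base case (t = 1): A(1) = 23, and the closed form gives 23. They agree.
Inductive step: suppose the statement holds for some p ≥ 1, so A(p) = 5^p(3p + 2) - 2.
Then A(p+1) = A(p) + (5^p(12p + 23)) = (5^p(3p + 2) - 2) + (5^p(12p + 23)).
Simplifying, A(p+1) = 15·5^p·p + 25·5^p - 2 = 5^(p+1)(3(p+1) + 2) - 2,
which is the closed form with t = p+1.
Hence, by induction on t, the claim holds for every t ≥ 1.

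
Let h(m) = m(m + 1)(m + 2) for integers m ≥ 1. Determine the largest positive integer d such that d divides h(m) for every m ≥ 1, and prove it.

d = 6

Computing the first values: h(1) = 6 and h(2) = 24; gcd(6, 24) = 6, so d ≤ 6.
We prove 6 | m(m + 1)(m + 2) for all m ≥ 1 by induction on m.
For the base case m = 1: h(1) = 6 = 6·(1), so 6 | h(1).
For the inductive step, assume it holds for an arbitrary r ≥ 1, i.e. 6 | h(r). Then
h(r+1) − h(r) = (r+1)·(r+2)·(r+3) − r·(r+1)·(r+2) = (r+1)·(r+2)·[(r+3) − r] = 3·(r+1)·(r+2). The product of 2 consecutive integers is divisible by (2)! = 2, so h(r+1) − h(r) is divisible by 3·2 = 6. By the inductive hypothesis 6 | h(r), hence 6 | h(r+1).
Hence, by induction on m, the claim holds for every m ≥ 1.
Therefore the largest such d is 6.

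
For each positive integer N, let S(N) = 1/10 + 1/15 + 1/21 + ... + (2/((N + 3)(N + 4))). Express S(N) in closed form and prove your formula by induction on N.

We claim S(N) = N/(2(N + 4)) for all N ≥ 1.
For the base case N = 1: S(1) = 1/10, and the closed form gives 1/10. They agree.
Suppose the result is true for N = r, so S(r) = r/(2(r + 4)).
Then S(r+1) = S(r) + (2/((r + 4)(r + 5))) = (r/(2(r + 4))) + (2/((r + 4)(r + 5))).
Simplifying, S(r+1) = (r + 1)/(2(r + 5)) = (r+1)/(2((r+1) + 4)),
which is the closed form with N = r+1.
By induction, the statement is established for all N ≥ 1.

S(N) = N/(2(N + 4))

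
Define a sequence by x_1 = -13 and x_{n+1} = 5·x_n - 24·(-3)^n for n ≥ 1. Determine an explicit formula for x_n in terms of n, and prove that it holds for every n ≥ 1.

Computing the first terms: x_1 = -13, x_2 = 7, x_3 = -181. This suggests x_n = -(-3)^(n + 1) - 4·5^(n - 1).
Base case (n = 1): the formula gives -13 = -13 = x_1.
Suppose the result is true for n = r, so x_r = -(-3)^(r + 1) - 4·5^(r - 1).
Then x_{r+1} = 5·x_r - 24·(-3)^r = 5·(-(-3)^(r + 1) - 4·5^(r - 1)) - 24·(-3)^r = -(-3)^(r + 2) - 4·5^r = -(-3)^((r+1) + 1) - 4·5^((r+1) - 1),
which is the claimed formula at n = r+1.
By induction, the statement is established for all n ≥ 1.

x_n = -(-3)^(n + 1) - 4·5^(n - 1)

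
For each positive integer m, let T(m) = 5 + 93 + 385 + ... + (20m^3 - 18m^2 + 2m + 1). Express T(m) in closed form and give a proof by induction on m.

T(m) = m(5m^3 + 4m^2 - 3m - 1)

We claim T(m) = m(5m^3 + 4m^2 - 3m - 1) for all m ≥ 1.
Base case (m = 1): T(1) = 5, and the closed form gives 5. They agree.
For the inductive step, assume it holds for an arbitrary j ≥ 1, so T(j) = j(5j^3 + 4j^2 - 3j - 1).
Then T(j+1) = T(j) + (20j^3 + 42j^2 + 26j + 5) = (j(5j^3 + 4j^2 - 3j - 1)) + (20j^3 + 42j^2 + 26j + 5).
Simplifying, T(j+1) = (j + 1)(5j^3 + 19j^2 + 20j + 5) = (j+1)(5(j+1)^3 + 4(j+1)^2 - 3(j+1) - 1),
which is the closed form with m = j+1.
Hence, by induction on m, the claim holds for every m ≥ 1.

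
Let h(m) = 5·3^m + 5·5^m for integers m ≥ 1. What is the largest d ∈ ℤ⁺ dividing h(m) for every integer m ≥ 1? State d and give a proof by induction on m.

Computing the first values: h(1) = 40 and h(2) = 170; gcd(40, 170) = 10, so d ≤ 10.
We prove 10 | 5·3^m + 5·5^m for all m ≥ 1 by induction on m.
Base case (m = 1): h(1) = 40 = 10·(4), so 10 | h(1).
Inductive step: assume the claim holds for m = k, i.e. 10 | h(k). Then
h(k+1) − 5·h(k) = (5·3^(k+1) + 5·5^(k+1)) − 5·(5·3^k + 5·5^k) = (5)·3^k·(3 − 5) = (-10)·3^k. Since 10 | h(k) by the inductive hypothesis, 10 | 5·h(k); and 10 | -10 since -10 = 10·-1. Therefore 10 | h(k+1).
Hence, by induction on m, the claim holds for every m ≥ 1.
Therefore the largest such d is 10.

d = 10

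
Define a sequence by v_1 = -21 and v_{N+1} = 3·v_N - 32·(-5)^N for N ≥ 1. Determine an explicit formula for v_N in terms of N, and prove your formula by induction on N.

v_N = 4(-5)^N - 3^(N - 1)

Computing the first terms: v_1 = -21, v_2 = 97, v_3 = -509. This suggests v_N = 4(-5)^N - 3^(N - 1).
For the base case N = 1: the formula gives -21 = -21 = v_1.
For the inductive step, assume it holds for an arbitrary m ≥ 1, so v_m = 4(-5)^m - 3^(m - 1).
Then v_{m+1} = 3·v_m - 32·(-5)^m = 3·(4(-5)^m - 3^(m - 1)) - 32·(-5)^m = 4(-5)^(m + 1) - 3^m = 4(-5)^(m+1) - 3^((m+1) - 1),
which is the claimed formula at N = m+1.
Hence, by induction on N, the claim holds for every N ≥ 1.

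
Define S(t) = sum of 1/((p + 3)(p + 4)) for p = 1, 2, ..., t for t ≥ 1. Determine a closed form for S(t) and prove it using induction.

We claim S(t) = t/(4(t + 4)) for all t ≥ 1.
Base step (t = 1): S(1) = 1/20, and the closed form gives 1/20. They agree.
For the inductive step, assume it holds for an arbitrary p ≥ 1, so S(p) = p/(4(p + 4)).
Then S(p+1) = S(p) + (1/((p + 4)(p + 5))) = (p/(4(p + 4))) + (1/((p + 4)(p + 5))).
Simplifying, S(p+1) = (p + 1)/(4(p + 5)) = (p+1)/(4((p+1) + 4)),
which is the closed form with t = p+1.
This completes the induction.

S(t) = t/(4(t + 4))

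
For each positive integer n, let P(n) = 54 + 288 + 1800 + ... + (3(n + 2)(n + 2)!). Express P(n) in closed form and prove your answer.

We claim P(n) = 3(n + 3)! - 18 for all n ≥ 1.
When n = 1: P(1) = 54, and the closed form gives 54. They agree.
Suppose the result is true for n = i, so P(i) = 3(i + 3)! - 18.
Then P(i+1) = P(i) + (3(i + 3)(i + 3)!) = (3(i + 3)! - 18) + (3(i + 3)(i + 3)!).
Simplifying, P(i+1) = 3((i+1) + 3)! - 18,
which is the closed form with n = i+1.
By the principle of mathematical induction, the result holds for all n ≥ 1.

P(n) = 3(n + 3)! - 18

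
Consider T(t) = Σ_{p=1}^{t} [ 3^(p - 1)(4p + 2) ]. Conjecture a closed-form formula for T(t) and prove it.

T(t) = 2·3^t·t

We claim T(t) = 2·3^t·t for all t ≥ 1.
For the base case t = 1: T(1) = 6, and the closed form gives 6. They agree.
Inductive step: suppose the statement holds for some p ≥ 1, so T(p) = 2·3^p·p.
Then T(p+1) = T(p) + (3^p(4p + 6)) = (2·3^p·p) + (3^p(4p + 6)).
Simplifying, T(p+1) = 6·3^p(p + 1) = 2·3^(p+1)·(p+1),
which is the closed form with t = p+1.
By the principle of mathematical induction, the result holds for all t ≥ 1.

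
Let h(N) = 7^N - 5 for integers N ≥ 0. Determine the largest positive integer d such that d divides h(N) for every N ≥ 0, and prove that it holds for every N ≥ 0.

d = 2

Computing the first values: h(0) = -4 and h(1) = 2; gcd(-4, 2) = 2, so d ≤ 2.
We prove 2 | 7^N - 5 for all N ≥ 0 by induction on N.
Base step (N = 0): h(0) = -4 = 2·(-2), so 2 | h(0).
Inductive step: suppose the statement holds for some r ≥ 0, i.e. 2 | h(r). Then
h(r+1) = 7^(r+1) - 5 = 7·(7^r - 5) + 30 = 7·h(r) + 30. The first term is divisible by 2 by the inductive hypothesis, and 30 is divisible by 2. Hence 2 | h(r+1).
By induction, the statement is established for all N ≥ 0.
Therefore the largest such d is 2.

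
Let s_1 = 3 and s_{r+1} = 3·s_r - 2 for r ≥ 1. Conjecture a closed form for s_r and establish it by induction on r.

s_r = 2·3^(r - 1) + 1

Computing the first terms: s_1 = 3, s_2 = 7, s_3 = 19. This suggests s_r = 2·3^(r - 1) + 1.
Base step (r = 1): the formula gives 3 = 3 = s_1.
Inductive step: suppose the statement holds for some k ≥ 1, so s_k = 2·3^(k - 1) + 1.
Then s_{k+1} = 3·s_k - 2 = 3·(2·3^(k - 1) + 1) - 2 = 2·3^k + 1 = 2·3^((k+1) - 1) + 1,
which is the claimed formula at r = k+1.
This completes the induction.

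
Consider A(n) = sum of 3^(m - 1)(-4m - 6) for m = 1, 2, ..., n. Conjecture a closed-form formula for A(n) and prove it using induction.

A(n) = -2·3^n(n + 1) + 2

We claim A(n) = -2·3^n(n + 1) + 2 for all n ≥ 1.
Base step (n = 1): A(1) = -10, and the closed form gives -10. They agree.
Inductive step: suppose the statement holds for some m ≥ 1, so A(m) = -2·3^m(m + 1) + 2.
Then A(m+1) = A(m) + (3^m(-4m - 10)) = (-2·3^m(m + 1) + 2) + (3^m(-4m - 10)).
Simplifying, A(m+1) = -6·3^m·m - 12·3^m + 2 = -2·3^(m+1)((m+1) + 1) + 2,
which is the closed form with n = m+1.
This completes the induction.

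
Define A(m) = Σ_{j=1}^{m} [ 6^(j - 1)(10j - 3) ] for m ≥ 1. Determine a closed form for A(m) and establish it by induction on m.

A(m) = 6^m(2m - 1) + 1

We claim A(m) = 6^m(2m - 1) + 1 for all m ≥ 1.
For the base case m = 1: A(1) = 7, and the closed form gives 7. They agree.
Inductive step: assume the claim holds for m = j, so A(j) = 6^j(2j - 1) + 1.
Then A(j+1) = A(j) + (6^j(10j + 7)) = (6^j(2j - 1) + 1) + (6^j(10j + 7)).
Simplifying, A(j+1) = 12·6^j·j + 6·6^j + 1 = 6^(j+1)(2(j+1) - 1) + 1,
which is the closed form with m = j+1.
Hence, by induction on m, the claim holds for every m ≥ 1.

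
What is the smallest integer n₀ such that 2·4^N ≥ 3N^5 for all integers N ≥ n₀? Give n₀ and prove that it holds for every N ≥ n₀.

n₀ = 8

At N = 7: 32768 < 50421, so the inequality fails and n₀ ≥ 8. We prove 2·4^N ≥ 3N^5 for all N ≥ 8.
Base step (N = 8): 2·4^N = 131072 and 3N^5 = 98304, so 131072 ≥ 98304.
Inductive step: suppose the statement holds for some i ≥ 8, so 2·4^i ≥ 3i^5.
Then 2·4^(i + 1) = 4·(2·4^i) ≥ 4·(3i^5).
Also, for i ≥ 8 we have 4·(3i^5) ≥ 3(i+1)^5, since 4 ≥ (1 + 1/i)^5 for all i ≥ 8.
Combining, 2·4^(i + 1) ≥ 3(i+1)^5.
By the principle of mathematical induction, the result holds for all N ≥ 8.
Hence the smallest such n₀ is 8.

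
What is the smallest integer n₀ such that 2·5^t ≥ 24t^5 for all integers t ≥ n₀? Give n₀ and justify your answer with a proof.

n₀ = 9

At t = 8: 781250 < 786432, so the inequality fails and n₀ ≥ 9. We prove 2·5^t ≥ 24t^5 for all t ≥ 9.
For the base case t = 9: 2·5^t = 3906250 and 24t^5 = 1417176, so 3906250 ≥ 1417176.
For the inductive step, assume it holds for an arbitrary k ≥ 9, so 2·5^k ≥ 24k^5.
Then 2·5^(k + 1) = 5·(2·5^k) ≥ 5·(24k^5).
Also, for k ≥ 9 we have 5·(24k^5) ≥ 24(k+1)^5, since 5 ≥ (1 + 1/k)^5 for all k ≥ 9.
Combining, 2·5^(k + 1) ≥ 24(k+1)^5.
By the principle of mathematical induction, the result holds for all t ≥ 9.
Hence the smallest such n₀ is 9.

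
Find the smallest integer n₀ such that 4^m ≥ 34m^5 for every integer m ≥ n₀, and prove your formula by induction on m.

At m = 11: 4194304 < 5475734, so the inequality fails and n₀ ≥ 12. We prove 4^m ≥ 34m^5 for all m ≥ 12.
Base case (m = 12): 4^m = 16777216 and 34m^5 = 8460288, so 16777216 ≥ 8460288.
Suppose the result is true for m = j, so 4^j ≥ 34j^5.
Then 4^(j + 1) = 4·(4^j) ≥ 4·(34j^5).
Also, for j ≥ 12 we have 4·(34j^5) ≥ 34(j+1)^5, since 4 ≥ (1 + 1/j)^5 for all j ≥ 12.
Combining, 4^(j + 1) ≥ 34(j+1)^5.
Hence, by induction on m, the claim holds for every m ≥ 12.
Hence the smallest such n₀ is 12.

n₀ = 12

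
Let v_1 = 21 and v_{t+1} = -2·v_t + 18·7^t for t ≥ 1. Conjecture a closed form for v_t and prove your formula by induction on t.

Computing the first terms: v_1 = 21, v_2 = 84, v_3 = 714. This suggests v_t = 7(-2)^(t - 1) + 2·7^t.
Base step (t = 1): the formula gives 21 = 21 = v_1.
For the inductive step, assume it holds for an arbitrary j ≥ 1, so v_j = 7(-2)^(j - 1) + 2·7^j.
Then v_{j+1} = -2·v_j + 18·7^j = -2·(7(-2)^(j - 1) + 2·7^j) + 18·7^j = 7(-2)^j + 2·7^(j + 1) = 7(-2)^((j+1) - 1) + 2·7^(j+1),
which is the claimed formula at t = j+1.
By induction, the statement is established for all t ≥ 1.

v_t = 7(-2)^(t - 1) + 2·7^t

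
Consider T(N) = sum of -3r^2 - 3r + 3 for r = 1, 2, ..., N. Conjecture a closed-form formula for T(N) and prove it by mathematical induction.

T(N) = -N(N^2 + 3N - 1)

We claim T(N) = -N(N^2 + 3N - 1) for all N ≥ 1.
Base case (N = 1): T(1) = -3, and the closed form gives -3. They agree.
Suppose the result is true for N = r, so T(r) = r(-r^2 - 3r + 1).
Then T(r+1) = T(r) + (-3r - 3(r + 1)^2) = (r(-r^2 - 3r + 1)) + (-3r - 3(r + 1)^2).
Simplifying, T(r+1) = -(r + 1)(r^2 + 5r + 3) = -(r+1)((r+1)^2 + 3(r+1) - 1),
which is the closed form with N = r+1.
This completes the induction.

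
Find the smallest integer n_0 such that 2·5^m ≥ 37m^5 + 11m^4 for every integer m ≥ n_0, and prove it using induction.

At m = 8: 781250 < 1257472, so the inequality fails and n_0 ≥ 9. We prove 2·5^m ≥ 37m^5 + 11m^4 for all m ≥ 9.
Base step (m = 9): 2·5^m = 3906250 and 37m^5 + 11m^4 = 2256984, so 3906250 ≥ 2256984.
Inductive step: assume the claim holds for m = p, so 2·5^p ≥ 37p^5 + 11p^4.
Then 2·5^(p + 1) = 5·(2·5^p) ≥ 5·(37p^5 + 11p^4).
Also, for p ≥ 9 we have 5·(37p^5 + 11p^4) ≥ 37(p+1)^5 + 11(p+1)^4, since 5·(37p^5 + 11p^4) − (37(p+1)^5 + 11(p+1)^4) = 148p^5 - 141p^4 - 414p^3 - 436p^2 - 229p - 48, which is nonnegative for all p ≥ 9.
Combining, 2·5^(p + 1) ≥ 37(p+1)^5 + 11(p+1)^4.
By induction, the statement is established for all m ≥ 9.
Hence the smallest such n_0 is 9.

n_0 = 9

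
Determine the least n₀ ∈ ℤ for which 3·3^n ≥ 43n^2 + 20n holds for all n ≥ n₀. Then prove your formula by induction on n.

At n = 5: 729 < 1175, so the inequality fails and n₀ ≥ 6. We prove 3·3^n ≥ 43n^2 + 20n for all n ≥ 6.
Base step (n = 6): 3·3^n = 2187 and 43n^2 + 20n = 1668, so 2187 ≥ 1668.
Inductive step: suppose the statement holds for some j ≥ 6, so 3·3^j ≥ 43j^2 + 20j.
Then 3·3^(j + 1) = 3·(3·3^j) ≥ 3·(43j^2 + 20j).
Also, for j ≥ 6 we have 3·(43j^2 + 20j) ≥ 43(j+1)^2 + 20(j+1), since 3·(43j^2 + 20j) − (43(j+1)^2 + 20(j+1)) = 86j^2 - 46j - 63, which is nonnegative for all j ≥ 6.
Combining, 3·3^(j + 1) ≥ 43(j+1)^2 + 20(j+1).
By the principle of mathematical induction, the result holds for all n ≥ 6.
Hence the smallest such n₀ is 6.

n₀ = 6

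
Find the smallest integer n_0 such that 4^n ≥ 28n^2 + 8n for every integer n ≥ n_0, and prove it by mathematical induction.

n_0 = 5

At n = 4: 256 < 480, so the inequality fails and n_0 ≥ 5. We prove 4^n ≥ 28n^2 + 8n for all n ≥ 5.
Base step (n = 5): 4^n = 1024 and 28n^2 + 8n = 740, so 1024 ≥ 740.
For the inductive step, assume it holds for an arbitrary r ≥ 5, so 4^r ≥ 28r^2 + 8r.
Then 4^(r + 1) = 4·(4^r) ≥ 4·(28r^2 + 8r).
Also, for r ≥ 5 we have 4·(28r^2 + 8r) ≥ 28(r+1)^2 + 8(r+1), since 4·(28r^2 + 8r) − (28(r+1)^2 + 8(r+1)) = 84r^2 - 32r - 36, which is nonnegative for all r ≥ 5.
Combining, 4^(r + 1) ≥ 28(r+1)^2 + 8(r+1).
This completes the induction.
Hence the smallest such n_0 is 5.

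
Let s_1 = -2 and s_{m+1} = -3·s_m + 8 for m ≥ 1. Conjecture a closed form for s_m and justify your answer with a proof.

Computing the first terms: s_1 = -2, s_2 = 14, s_3 = -34. This suggests s_m = -4(-3)^(m - 1) + 2.
When m = 1: the formula gives -2 = -2 = s_1.
Inductive step: suppose the statement holds for some r ≥ 1, so s_r = -4(-3)^(r - 1) + 2.
Then s_{r+1} = -3·s_r + 8 = -3·(-4(-3)^(r - 1) + 2) + 8 = -4(-3)^r + 2 = -4(-3)^((r+1) - 1) + 2,
which is the claimed formula at m = r+1.
Hence, by induction on m, the claim holds for every m ≥ 1.

s_m = -4(-3)^(m - 1) + 2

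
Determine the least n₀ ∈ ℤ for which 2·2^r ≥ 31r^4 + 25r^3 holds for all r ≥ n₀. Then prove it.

At r = 21: 4194304 < 6260436, so the inequality fails and n₀ ≥ 22. We prove 2·2^r ≥ 31r^4 + 25r^3 for all r ≥ 22.
For the base case r = 22: 2·2^r = 8388608 and 31r^4 + 25r^3 = 7528136, so 8388608 ≥ 7528136.
Inductive step: assume the claim holds for r = j, so 2·2^j ≥ 31j^4 + 25j^3.
Then 2·2^(j + 1) = 2·(2·2^j) ≥ 2·(31j^4 + 25j^3).
Also, for j ≥ 22 we have 2·(31j^4 + 25j^3) ≥ 31(j+1)^4 + 25(j+1)^3, since 2·(31j^4 + 25j^3) − (31(j+1)^4 + 25(j+1)^3) = 31j^4 - 99j^3 - 261j^2 - 199j - 56, which is nonnegative for all j ≥ 22.
Combining, 2·2^(j + 1) ≥ 31(j+1)^4 + 25(j+1)^3.
This completes the induction.
Hence the smallest such n₀ is 22.

n₀ = 22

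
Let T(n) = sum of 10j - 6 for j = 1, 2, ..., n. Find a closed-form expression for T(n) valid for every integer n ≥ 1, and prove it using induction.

We claim T(n) = n(5n - 1) for all n ≥ 1.
Base case (n = 1): T(1) = 4, and the closed form gives 4. They agree.
Inductive step: suppose the statement holds for some j ≥ 1, so T(j) = j(5j - 1).
Then T(j+1) = T(j) + (10j + 4) = (j(5j - 1)) + (10j + 4).
Simplifying, T(j+1) = (j + 1)(5j + 4) = (j+1)(5(j+1) - 1),
which is the closed form with n = j+1.
This completes the induction.

T(n) = n(5n - 1)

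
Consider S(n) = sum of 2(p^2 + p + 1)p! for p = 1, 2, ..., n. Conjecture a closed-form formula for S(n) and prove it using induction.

S(n) = (2n + 2)(n + 1)! - 2

We claim S(n) = (2n + 2)(n + 1)! - 2 for all n ≥ 1.
Base step (n = 1): S(1) = 6, and the closed form gives 6. They agree.
For the inductive step, assume it holds for an arbitrary p ≥ 1, so S(p) = (2p + 2)(p + 1)! - 2.
Then S(p+1) = S(p) + (2(p^2 + 3p + 3)(p + 1)!) = ((2p + 2)(p + 1)! - 2) + (2(p^2 + 3p + 3)(p + 1)!).
Simplifying, S(p+1) = (2(p+1) + 2)((p+1) + 1)! - 2,
which is the closed form with n = p+1.
This completes the induction.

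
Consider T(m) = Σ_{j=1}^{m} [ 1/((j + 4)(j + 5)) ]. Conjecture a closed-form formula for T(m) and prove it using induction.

We claim T(m) = m/(5(m + 5)) for all m ≥ 1.
Base step (m = 1): T(1) = 1/30, and the closed form gives 1/30. They agree.
Inductive step: assume the claim holds for m = j, so T(j) = j/(5(j + 5)).
Then T(j+1) = T(j) + (1/((j + 5)(j + 6))) = (j/(5(j + 5))) + (1/((j + 5)(j + 6))).
Simplifying, T(j+1) = (j + 1)/(5(j + 6)) = (j+1)/(5((j+1) + 5)),
which is the closed form with m = j+1.
By induction, the statement is established for all m ≥ 1.

T(m) = m/(5(m + 5))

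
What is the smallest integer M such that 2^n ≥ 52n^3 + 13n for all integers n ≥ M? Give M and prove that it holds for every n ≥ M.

At n = 18: 262144 < 303498, so the inequality fails and M ≥ 19. We prove 2^n ≥ 52n^3 + 13n for all n ≥ 19.
When n = 19: 2^n = 524288 and 52n^3 + 13n = 356915, so 524288 ≥ 356915.
Inductive step: suppose the statement holds for some r ≥ 19, so 2^r ≥ 52r^3 + 13r.
Then 2^(r + 1) = 2·(2^r) ≥ 2·(52r^3 + 13r).
Also, for r ≥ 19 we have 2·(52r^3 + 13r) ≥ 52(r+1)^3 + 13(r+1), since 2·(52r^3 + 13r) − (52(r+1)^3 + 13(r+1)) = 52r^3 - 156r^2 - 143r - 65, which is nonnegative for all r ≥ 19.
Combining, 2^(r + 1) ≥ 52(r+1)^3 + 13(r+1).
By induction, the statement is established for all n ≥ 19.
Hence the smallest such M is 19.

M = 19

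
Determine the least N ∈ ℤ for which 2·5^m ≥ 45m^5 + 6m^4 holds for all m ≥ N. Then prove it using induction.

N = 9

At m = 8: 781250 < 1499136, so the inequality fails and N ≥ 9. We prove 2·5^m ≥ 45m^5 + 6m^4 for all m ≥ 9.
When m = 9: 2·5^m = 3906250 and 45m^5 + 6m^4 = 2696571, so 3906250 ≥ 2696571.
Inductive step: suppose the statement holds for some k ≥ 9, so 2·5^k ≥ 45k^5 + 6k^4.
Then 2·5^(k + 1) = 5·(2·5^k) ≥ 5·(45k^5 + 6k^4).
Also, for k ≥ 9 we have 5·(45k^5 + 6k^4) ≥ 45(k+1)^5 + 6(k+1)^4, since 5·(45k^5 + 6k^4) − (45(k+1)^5 + 6(k+1)^4) = 180k^5 - 201k^4 - 474k^3 - 486k^2 - 249k - 51, which is nonnegative for all k ≥ 9.
Combining, 2·5^(k + 1) ≥ 45(k+1)^5 + 6(k+1)^4.
By induction, the statement is established for all m ≥ 9.
Hence the smallest such N is 9.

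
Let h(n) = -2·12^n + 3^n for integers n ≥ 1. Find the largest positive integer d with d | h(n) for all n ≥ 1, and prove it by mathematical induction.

Computing the first values: h(1) = -21 and h(2) = -279; gcd(-21, -279) = 3, so d ≤ 3.
We prove 3 | -2·12^n + 3^n for all n ≥ 1 by induction on n.
Base step (n = 1): h(1) = -21 = 3·(-7), so 3 | h(1).
Inductive step: suppose the statement holds for some k ≥ 1, i.e. 3 | h(k). Then
h(k+1) − 12·h(k) = (-2·12^(k+1) + 3^(k+1)) − 12·(-2·12^k + 3^k) = (1)·3^k·(3 − 12) = (-9)·3^k. Since 3 | h(k) by the inductive hypothesis, 3 | 12·h(k); and 3 | -9 since -9 = 3·-3. Therefore 3 | h(k+1).
By the principle of mathematical induction, the result holds for all n ≥ 1.
Therefore the largest such d is 3.

d = 3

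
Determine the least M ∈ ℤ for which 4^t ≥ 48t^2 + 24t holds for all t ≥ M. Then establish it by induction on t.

At t = 5: 1024 < 1320, so the inequality fails and M ≥ 6. We prove 4^t ≥ 48t^2 + 24t for all t ≥ 6.
For the base case t = 6: 4^t = 4096 and 48t^2 + 24t = 1872, so 4096 ≥ 1872.
Inductive step: suppose the statement holds for some i ≥ 6, so 4^i ≥ 48i^2 + 24i.
Then 4^(i + 1) = 4·(4^i) ≥ 4·(48i^2 + 24i).
Also, for i ≥ 6 we have 4·(48i^2 + 24i) ≥ 48(i+1)^2 + 24(i+1), since 4·(48i^2 + 24i) − (48(i+1)^2 + 24(i+1)) = 144i^2 - 24i - 72, which is nonnegative for all i ≥ 6.
Combining, 4^(i + 1) ≥ 48(i+1)^2 + 24(i+1).
By the principle of mathematical induction, the result holds for all t ≥ 6.
Hence the smallest such M is 6.

M = 6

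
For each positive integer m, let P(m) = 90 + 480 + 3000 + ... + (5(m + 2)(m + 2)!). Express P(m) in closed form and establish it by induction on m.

P(m) = 5(m + 3)! - 30

We claim P(m) = 5(m + 3)! - 30 for all m ≥ 1.
Base case (m = 1): P(1) = 90, and the closed form gives 90. They agree.
Inductive step: suppose the statement holds for some r ≥ 1, so P(r) = 5(r + 3)! - 30.
Then P(r+1) = P(r) + (5(r + 3)(r + 3)!) = (5(r + 3)! - 30) + (5(r + 3)(r + 3)!).
Simplifying, P(r+1) = 5((r+1) + 3)! - 30,
which is the closed form with m = r+1.
By the principle of mathematical induction, the result holds for all m ≥ 1.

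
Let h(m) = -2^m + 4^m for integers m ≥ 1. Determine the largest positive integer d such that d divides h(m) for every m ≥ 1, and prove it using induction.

d = 2

Computing the first values: h(1) = 2 and h(2) = 12; gcd(2, 12) = 2, so d ≤ 2.
We prove 2 | -2^m + 4^m for all m ≥ 1 by induction on m.
When m = 1: h(1) = 2 = 2·(1), so 2 | h(1).
Inductive step: assume the claim holds for m = k, i.e. 2 | h(k). Then
4^{k+1} − 2^{k+1} = 4·4^k − 2·2^k = 4·(4^k − 2^k) + (2)·2^k. The first term is divisible by 2 by the inductive hypothesis, and the second term (2)·2^k is divisible by 2 since 2 | 2. Hence 2 | h(k+1).
This completes the induction.
Therefore the largest such d is 2.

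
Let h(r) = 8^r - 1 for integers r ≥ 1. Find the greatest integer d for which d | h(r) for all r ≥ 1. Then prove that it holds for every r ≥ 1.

d = 7

Computing the first values: h(1) = 7 and h(2) = 63; gcd(7, 63) = 7, so d ≤ 7.
We prove 7 | 8^r - 1 for all r ≥ 1 by induction on r.
For the base case r = 1: h(1) = 7 = 7·(1), so 7 | h(1).
Inductive step: assume the claim holds for r = j, i.e. 7 | h(j). Then
8^{j+1} − 1^{j+1} = 8·8^j − 1·1^j = 8·(8^j − 1^j) + (7)·1^j. The first term is divisible by 7 by the inductive hypothesis, and the second term (7)·1^j is divisible by 7 since 7 | 7. Hence 7 | h(j+1).
Hence, by induction on r, the claim holds for every r ≥ 1.
Therefore the largest such d is 7.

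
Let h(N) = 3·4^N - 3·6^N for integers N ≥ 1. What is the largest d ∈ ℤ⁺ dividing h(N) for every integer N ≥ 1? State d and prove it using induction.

d = 6

Computing the first values: h(1) = -6 and h(2) = -60; gcd(-6, -60) = 6, so d ≤ 6.
We prove 6 | 3·4^N - 3·6^N for all N ≥ 1 by induction on N.
Base step (N = 1): h(1) = -6 = 6·(-1), so 6 | h(1).
Suppose the result is true for N = j, i.e. 6 | h(j). Then
h(j+1) − 6·h(j) = (3·4^(j+1) - 3·6^(j+1)) − 6·(3·4^j - 3·6^j) = (3)·4^j·(4 − 6) = (-6)·4^j. Since 6 | h(j) by the inductive hypothesis, 6 | 6·h(j); and 6 | -6 since -6 = 6·-1. Therefore 6 | h(j+1).
By the principle of mathematical induction, the result holds for all N ≥ 1.
Therefore the largest such d is 6.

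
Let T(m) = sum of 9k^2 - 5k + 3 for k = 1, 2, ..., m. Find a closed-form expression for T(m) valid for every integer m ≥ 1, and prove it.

T(m) = m(3m^2 + 2m + 2)

We claim T(m) = m(3m^2 + 2m + 2) for all m ≥ 1.
Base case (m = 1): T(1) = 7, and the closed form gives 7. They agree.
Inductive step: suppose the statement holds for some k ≥ 1, so T(k) = k(3k^2 + 2k + 2).
Then T(k+1) = T(k) + (9k^2 + 13k + 7) = (k(3k^2 + 2k + 2)) + (9k^2 + 13k + 7).
Simplifying, T(k+1) = (k + 1)(3k^2 + 8k + 7) = (k+1)(3(k+1)^2 + 2(k+1) + 2),
which is the closed form with m = k+1.
This completes the induction.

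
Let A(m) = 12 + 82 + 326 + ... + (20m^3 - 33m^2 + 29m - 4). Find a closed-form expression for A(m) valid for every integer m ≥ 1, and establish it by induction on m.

We claim A(m) = m(5m^3 - m^2 + 3m + 5) for all m ≥ 1.
When m = 1: A(1) = 12, and the closed form gives 12. They agree.
For the inductive step, assume it holds for an arbitrary i ≥ 1, so A(i) = i(5i^3 - i^2 + 3i + 5).
Then A(i+1) = A(i) + (20i^3 + 27i^2 + 23i + 12) = (i(5i^3 - i^2 + 3i + 5)) + (20i^3 + 27i^2 + 23i + 12).
Simplifying, A(i+1) = (i + 1)(5i^3 + 14i^2 + 16i + 12) = (i+1)(5(i+1)^3 - (i+1)^2 + 3(i+1) + 5),
which is the closed form with m = i+1.
This completes the induction.

A(m) = m(5m^3 - m^2 + 3m + 5)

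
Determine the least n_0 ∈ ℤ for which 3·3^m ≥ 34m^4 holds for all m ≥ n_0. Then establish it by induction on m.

At m = 10: 177147 < 340000, so the inequality fails and n_0 ≥ 11. We prove 3·3^m ≥ 34m^4 for all m ≥ 11.
For the base case m = 11: 3·3^m = 531441 and 34m^4 = 497794, so 531441 ≥ 497794.
Suppose the result is true for m = r, so 3·3^r ≥ 34r^4.
Then 3·3^(r + 1) = 3·(3·3^r) ≥ 3·(34r^4).
Also, for r ≥ 11 we have 3·(34r^4) ≥ 34(r+1)^4, since 3 ≥ (1 + 1/r)^4 for all r ≥ 11.
Combining, 3·3^(r + 1) ≥ 34(r+1)^4.
This completes the induction.
Hence the smallest such n_0 is 11.

n_0 = 11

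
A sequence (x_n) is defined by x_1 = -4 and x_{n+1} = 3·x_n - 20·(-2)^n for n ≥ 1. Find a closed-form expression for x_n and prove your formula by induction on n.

Computing the first terms: x_1 = -4, x_2 = 28, x_3 = 4. This suggests x_n = (-2)^(n + 2) + 4·3^(n - 1).
For the base case n = 1: the formula gives -4 = -4 = x_1.
Inductive step: suppose the statement holds for some j ≥ 1, so x_j = (-2)^(j + 2) + 4·3^(j - 1).
Then x_{j+1} = 3·x_j - 20·(-2)^j = 3·((-2)^(j + 2) + 4·3^(j - 1)) - 20·(-2)^j = (-2)^(j + 3) + 4·3^j = (-2)^((j+1) + 2) + 4·3^((j+1) - 1),
which is the claimed formula at n = j+1.
By induction, the statement is established for all n ≥ 1.

x_n = (-2)^(n + 2) + 4·3^(n - 1)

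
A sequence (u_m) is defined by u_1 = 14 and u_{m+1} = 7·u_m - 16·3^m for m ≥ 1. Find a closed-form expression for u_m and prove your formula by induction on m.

u_m = 4·3^m + 2·7^(m - 1)

Computing the first terms: u_1 = 14, u_2 = 50, u_3 = 206. This suggests u_m = 4·3^m + 2·7^(m - 1).
For the base case m = 1: the formula gives 14 = 14 = u_1.
For the inductive step, assume it holds for an arbitrary p ≥ 1, so u_p = 4·3^p + 2·7^(p - 1).
Then u_{p+1} = 7·u_p - 16·3^p = 7·(4·3^p + 2·7^(p - 1)) - 16·3^p = 4·3^(p + 1) + 2·7^p = 4·3^(p+1) + 2·7^((p+1) - 1),
which is the claimed formula at m = p+1.
By the principle of mathematical induction, the result holds for all m ≥ 1.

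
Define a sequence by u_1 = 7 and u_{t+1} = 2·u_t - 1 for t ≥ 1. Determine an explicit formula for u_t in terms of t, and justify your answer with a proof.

u_t = 3·2^t + 1

Computing the first terms: u_1 = 7, u_2 = 13, u_3 = 25. This suggests u_t = 3·2^t + 1.
When t = 1: the formula gives 7 = 7 = u_1.
Inductive step: suppose the statement holds for some m ≥ 1, so u_m = 3·2^m + 1.
Then u_{m+1} = 2·u_m - 1 = 2·(3·2^m + 1) - 1 = 3·2^(m + 1) + 1,
which is the claimed formula at t = m+1.
Hence, by induction on t, the claim holds for every t ≥ 1.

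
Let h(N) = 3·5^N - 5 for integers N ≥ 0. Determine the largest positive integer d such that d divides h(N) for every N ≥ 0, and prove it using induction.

Computing the first values: h(0) = -2 and h(1) = 10; gcd(-2, 10) = 2, so d ≤ 2.
We prove 2 | 3·5^N - 5 for all N ≥ 0 by induction on N.
Base case (N = 0): h(0) = -2 = 2·(-1), so 2 | h(0).
Inductive step: suppose the statement holds for some m ≥ 0, i.e. 2 | h(m). Then
h(m+1) = 3·5^(m+1) - 5 = 5·(3·5^m - 5) + 20 = 5·h(m) + 20. The first term is divisible by 2 by the inductive hypothesis, and 20 is divisible by 2. Hence 2 | h(m+1).
Hence, by induction on N, the claim holds for every N ≥ 0.
Therefore the largest such d is 2.

d = 2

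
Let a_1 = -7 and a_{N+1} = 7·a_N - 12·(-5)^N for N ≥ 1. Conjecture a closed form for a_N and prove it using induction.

Computing the first terms: a_1 = -7, a_2 = 11, a_3 = -223. This suggests a_N = (-5)^N - 2·7^(N - 1).
Base case (N = 1): the formula gives -7 = -7 = a_1.
For the inductive step, assume it holds for an arbitrary j ≥ 1, so a_j = (-5)^j - 2·7^(j - 1).
Then a_{j+1} = 7·a_j - 12·(-5)^j = 7·((-5)^j - 2·7^(j - 1)) - 12·(-5)^j = (-5)^(j + 1) - 2·7^j = (-5)^(j+1) - 2·7^((j+1) - 1),
which is the claimed formula at N = j+1.
This completes the induction.

a_N = (-5)^N - 2·7^(N - 1)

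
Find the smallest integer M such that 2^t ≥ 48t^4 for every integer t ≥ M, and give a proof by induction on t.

At t = 23: 8388608 < 13432368, so the inequality fails and M ≥ 24. We prove 2^t ≥ 48t^4 for all t ≥ 24.
When t = 24: 2^t = 16777216 and 48t^4 = 15925248, so 16777216 ≥ 15925248.
For the inductive step, assume it holds for an arbitrary m ≥ 24, so 2^m ≥ 48m^4.
Then 2^(m + 1) = 2·(2^m) ≥ 2·(48m^4).
Also, for m ≥ 24 we have 2·(48m^4) ≥ 48(m+1)^4, since 2 ≥ (1 + 1/m)^4 for all m ≥ 24.
Combining, 2^(m + 1) ≥ 48(m+1)^4.
By induction, the statement is established for all t ≥ 24.
Hence the smallest such M is 24.

M = 24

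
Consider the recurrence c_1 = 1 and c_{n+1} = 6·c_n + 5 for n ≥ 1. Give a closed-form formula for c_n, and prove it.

c_n = 2·6^(n - 1) - 1

Computing the first terms: c_1 = 1, c_2 = 11, c_3 = 71. This suggests c_n = 2·6^(n - 1) - 1.
Base step (n = 1): the formula gives 1 = 1 = c_1.
Suppose the result is true for n = i, so c_i = 2·6^(i - 1) - 1.
Then c_{i+1} = 6·c_i + 5 = 6·(2·6^(i - 1) - 1) + 5 = 2·6^i - 1 = 2·6^((i+1) - 1) - 1,
which is the claimed formula at n = i+1.
By induction, the statement is established for all n ≥ 1.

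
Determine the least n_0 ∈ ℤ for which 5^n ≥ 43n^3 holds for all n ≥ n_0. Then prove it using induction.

At n = 5: 3125 < 5375, so the inequality fails and n_0 ≥ 6. We prove 5^n ≥ 43n^3 for all n ≥ 6.
Base step (n = 6): 5^n = 15625 and 43n^3 = 9288, so 15625 ≥ 9288.
Inductive step: suppose the statement holds for some r ≥ 6, so 5^r ≥ 43r^3.
Then 5^(r + 1) = 5·(5^r) ≥ 5·(43r^3).
Also, for r ≥ 6 we have 5·(43r^3) ≥ 43(r+1)^3, since 5 ≥ (1 + 1/r)^3 for all r ≥ 6.
Combining, 5^(r + 1) ≥ 43(r+1)^3.
Hence, by induction on n, the claim holds for every n ≥ 6.
Hence the smallest such n_0 is 6.

n_0 = 6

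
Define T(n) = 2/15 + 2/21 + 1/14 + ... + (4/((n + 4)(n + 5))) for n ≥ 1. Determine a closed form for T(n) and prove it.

We claim T(n) = 4n/(5(n + 5)) for all n ≥ 1.
Base step (n = 1): T(1) = 2/15, and the closed form gives 2/15. They agree.
Inductive step: suppose the statement holds for some j ≥ 1, so T(j) = 4j/(5(j + 5)).
Then T(j+1) = T(j) + (4/((j + 5)(j + 6))) = (4j/(5(j + 5))) + (4/((j + 5)(j + 6))).
Simplifying, T(j+1) = 4(j + 1)/(5(j + 6)) = 4(j+1)/(5((j+1) + 5)),
which is the closed form with n = j+1.
By induction, the statement is established for all n ≥ 1.

T(n) = 4n/(5(n + 5))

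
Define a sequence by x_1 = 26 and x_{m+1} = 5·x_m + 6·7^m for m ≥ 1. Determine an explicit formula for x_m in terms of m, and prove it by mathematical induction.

Computing the first terms: x_1 = 26, x_2 = 172, x_3 = 1154. This suggests x_m = 5^m + 3·7^m.
Base step (m = 1): the formula gives 26 = 26 = x_1.
For the inductive step, assume it holds for an arbitrary k ≥ 1, so x_k = 5^k + 3·7^k.
Then x_{k+1} = 5·x_k + 6·7^k = 5·(5^k + 3·7^k) + 6·7^k = 5^(k + 1) + 3·7^(k + 1),
which is the claimed formula at m = k+1.
By the principle of mathematical induction, the result holds for all m ≥ 1.

x_m = 5^m + 3·7^m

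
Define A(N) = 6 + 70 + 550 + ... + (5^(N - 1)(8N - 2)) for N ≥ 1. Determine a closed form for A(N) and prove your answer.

We claim A(N) = 5^N(2N - 1) + 1 for all N ≥ 1.
For the base case N = 1: A(1) = 6, and the closed form gives 6. They agree.
Suppose the result is true for N = i, so A(i) = 5^i(2i - 1) + 1.
Then A(i+1) = A(i) + (5^i(8i + 6)) = (5^i(2i - 1) + 1) + (5^i(8i + 6)).
Simplifying, A(i+1) = 10·5^i·i + 5·5^i + 1 = 5^(i+1)(2(i+1) - 1) + 1,
which is the closed form with N = i+1.
By induction, the statement is established for all N ≥ 1.

A(N) = 5^N(2N - 1) + 1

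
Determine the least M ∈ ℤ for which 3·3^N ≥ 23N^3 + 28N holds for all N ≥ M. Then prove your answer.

At N = 7: 6561 < 8085, so the inequality fails and M ≥ 8. We prove 3·3^N ≥ 23N^3 + 28N for all N ≥ 8.
For the base case N = 8: 3·3^N = 19683 and 23N^3 + 28N = 12000, so 19683 ≥ 12000.
Suppose the result is true for N = j, so 3·3^j ≥ 23j^3 + 28j.
Then 3·3^(j + 1) = 3·(3·3^j) ≥ 3·(23j^3 + 28j).
Also, for j ≥ 8 we have 3·(23j^3 + 28j) ≥ 23(j+1)^3 + 28(j+1), since 3·(23j^3 + 28j) − (23(j+1)^3 + 28(j+1)) = 46j^3 - 69j^2 - 13j - 51, which is nonnegative for all j ≥ 8.
Combining, 3·3^(j + 1) ≥ 23(j+1)^3 + 28(j+1).
This completes the induction.
Hence the smallest such M is 8.

M = 8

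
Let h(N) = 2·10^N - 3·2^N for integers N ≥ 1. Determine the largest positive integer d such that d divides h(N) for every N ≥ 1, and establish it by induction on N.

Computing the first values: h(1) = 14 and h(2) = 188; gcd(14, 188) = 2, so d ≤ 2.
We prove 2 | 2·10^N - 3·2^N for all N ≥ 1 by induction on N.
Base case (N = 1): h(1) = 14 = 2·(7), so 2 | h(1).
Inductive step: assume the claim holds for N = p, i.e. 2 | h(p). Then
h(p+1) − 10·h(p) = (2·10^(p+1) - 3·2^(p+1)) − 10·(2·10^p - 3·2^p) = (-3)·2^p·(2 − 10) = (24)·2^p. Since 2 | h(p) by the inductive hypothesis, 2 | 10·h(p); and 2 | 24 since 24 = 2·12. Therefore 2 | h(p+1).
Hence, by induction on N, the claim holds for every N ≥ 1.
Therefore the largest such d is 2.

d = 2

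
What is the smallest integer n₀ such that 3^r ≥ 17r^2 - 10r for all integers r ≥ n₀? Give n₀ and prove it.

At r = 5: 243 < 375, so the inequality fails and n₀ ≥ 6. We prove 3^r ≥ 17r^2 - 10r for all r ≥ 6.
Base case (r = 6): 3^r = 729 and 17r^2 - 10r = 552, so 729 ≥ 552.
Inductive step: suppose the statement holds for some i ≥ 6, so 3^i ≥ 17i^2 - 10i.
Then 3^(i + 1) = 3·(3^i) ≥ 3·(17i^2 - 10i).
Also, for i ≥ 6 we have 3·(17i^2 - 10i) ≥ 17(i+1)^2 - 10(i+1), since 3·(17i^2 - 10i) − (17(i+1)^2 - 10(i+1)) = 34i^2 - 54i - 7, which is nonnegative for all i ≥ 6.
Combining, 3^(i + 1) ≥ 17(i+1)^2 - 10(i+1).
By the principle of mathematical induction, the result holds for all r ≥ 6.
Hence the smallest such n₀ is 6.

n₀ = 6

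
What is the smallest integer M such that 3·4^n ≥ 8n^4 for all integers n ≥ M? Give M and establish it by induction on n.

M = 6

At n = 5: 3072 < 5000, so the inequality fails and M ≥ 6. We prove 3·4^n ≥ 8n^4 for all n ≥ 6.
For the base case n = 6: 3·4^n = 12288 and 8n^4 = 10368, so 12288 ≥ 10368.
Inductive step: suppose the statement holds for some p ≥ 6, so 3·4^p ≥ 8p^4.
Then 3·4^(p + 1) = 4·(3·4^p) ≥ 4·(8p^4).
Also, for p ≥ 6 we have 4·(8p^4) ≥ 8(p+1)^4, since 4 ≥ (1 + 1/p)^4 for all p ≥ 6.
Combining, 3·4^(p + 1) ≥ 8(p+1)^4.
Hence, by induction on n, the claim holds for every n ≥ 6.
Hence the smallest such M is 6.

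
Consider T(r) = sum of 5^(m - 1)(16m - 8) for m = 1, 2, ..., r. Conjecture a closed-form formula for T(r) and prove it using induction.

T(r) = 5^r(4r - 3) + 3

We claim T(r) = 5^r(4r - 3) + 3 for all r ≥ 1.
Base step (r = 1): T(1) = 8, and the closed form gives 8. They agree.
Suppose the result is true for r = m, so T(m) = 5^m(4m - 3) + 3.
Then T(m+1) = T(m) + (5^m(16m + 8)) = (5^m(4m - 3) + 3) + (5^m(16m + 8)).
Simplifying, T(m+1) = 20·5^m·m + 5·5^m + 3 = 5^(m+1)(4(m+1) - 3) + 3,
which is the closed form with r = m+1.
Hence, by induction on r, the claim holds for every r ≥ 1.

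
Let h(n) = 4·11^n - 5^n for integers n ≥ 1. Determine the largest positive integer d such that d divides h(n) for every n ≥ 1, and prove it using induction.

Computing the first values: h(1) = 39 and h(2) = 459; gcd(39, 459) = 3, so d ≤ 3.
We prove 3 | 4·11^n - 5^n for all n ≥ 1 by induction on n.
For the base case n = 1: h(1) = 39 = 3·(13), so 3 | h(1).
Inductive step: assume the claim holds for n = j, i.e. 3 | h(j). Then
h(j+1) − 11·h(j) = (4·11^(j+1) - 5^(j+1)) − 11·(4·11^j - 5^j) = (-1)·5^j·(5 − 11) = (6)·5^j. Since 3 | h(j) by the inductive hypothesis, 3 | 11·h(j); and 3 | 6 since 6 = 3·2. Therefore 3 | h(j+1).
By the principle of mathematical induction, the result holds for all n ≥ 1.
Therefore the largest such d is 3.

d = 3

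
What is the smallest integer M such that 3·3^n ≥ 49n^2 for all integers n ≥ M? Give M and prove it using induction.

M = 6

At n = 5: 729 < 1225, so the inequality fails and M ≥ 6. We prove 3·3^n ≥ 49n^2 for all n ≥ 6.
Base case (n = 6): 3·3^n = 2187 and 49n^2 = 1764, so 2187 ≥ 1764.
For the inductive step, assume it holds for an arbitrary i ≥ 6, so 3·3^i ≥ 49i^2.
Then 3·3^(i + 1) = 3·(3·3^i) ≥ 3·(49i^2).
Also, for i ≥ 6 we have 3·(49i^2) ≥ 49(i+1)^2, since 3 ≥ (1 + 1/i)^2 for all i ≥ 6.
Combining, 3·3^(i + 1) ≥ 49(i+1)^2.
By the principle of mathematical induction, the result holds for all n ≥ 6.
Hence the smallest such M is 6.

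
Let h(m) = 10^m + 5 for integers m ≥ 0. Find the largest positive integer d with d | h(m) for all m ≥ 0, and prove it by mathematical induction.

Computing the first values: h(0) = 6 and h(1) = 15; gcd(6, 15) = 3, so d ≤ 3.
We prove 3 | 10^m + 5 for all m ≥ 0 by induction on m.
For the base case m = 0: h(0) = 6 = 3·(2), so 3 | h(0).
Suppose the result is true for m = k, i.e. 3 | h(k). Then
h(k+1) = 10^(k+1) + 5 = 10·(10^k + 5) - 45 = 10·h(k) - 45. The first term is divisible by 3 by the inductive hypothesis, and -45 is divisible by 3. Hence 3 | h(k+1).
By the principle of mathematical induction, the result holds for all m ≥ 0.
Therefore the largest such d is 3.

d = 3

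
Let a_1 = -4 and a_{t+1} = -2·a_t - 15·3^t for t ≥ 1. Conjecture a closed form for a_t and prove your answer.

Computing the first terms: a_1 = -4, a_2 = -37, a_3 = -61. This suggests a_t = 5(-2)^(t - 1) - 3^(t + 1).
Base case (t = 1): the formula gives -4 = -4 = a_1.
Inductive step: assume the claim holds for t = k, so a_k = 5(-2)^(k - 1) - 3^(k + 1).
Then a_{k+1} = -2·a_k - 15·3^k = -2·(5(-2)^(k - 1) - 3^(k + 1)) - 15·3^k = 5(-2)^k - 3^(k + 2) = 5(-2)^((k+1) - 1) - 3^((k+1) + 1),
which is the claimed formula at t = k+1.
By induction, the statement is established for all t ≥ 1.

a_t = 5(-2)^(t - 1) - 3^(t + 1)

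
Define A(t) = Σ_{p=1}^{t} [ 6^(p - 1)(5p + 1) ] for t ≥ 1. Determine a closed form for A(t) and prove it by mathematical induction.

A(t) = 6^t·t

We claim A(t) = 6^t·t for all t ≥ 1.
Base step (t = 1): A(1) = 6, and the closed form gives 6. They agree.
Inductive step: suppose the statement holds for some p ≥ 1, so A(p) = 6^p·p.
Then A(p+1) = A(p) + (6^p(5p + 6)) = (6^p·p) + (6^p(5p + 6)).
Simplifying, A(p+1) = 6^(p + 1)(p + 1) = 6^(p+1)·(p+1),
which is the closed form with t = p+1.
By the principle of mathematical induction, the result holds for all t ≥ 1.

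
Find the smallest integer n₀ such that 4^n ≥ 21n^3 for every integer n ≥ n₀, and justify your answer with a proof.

At n = 6: 4096 < 4536, so the inequality fails and n₀ ≥ 7. We prove 4^n ≥ 21n^3 for all n ≥ 7.
For the base case n = 7: 4^n = 16384 and 21n^3 = 7203, so 16384 ≥ 7203.
For the inductive step, assume it holds for an arbitrary i ≥ 7, so 4^i ≥ 21i^3.
Then 4^(i + 1) = 4·(4^i) ≥ 4·(21i^3).
Also, for i ≥ 7 we have 4·(21i^3) ≥ 21(i+1)^3, since 4 ≥ (1 + 1/i)^3 for all i ≥ 7.
Combining, 4^(i + 1) ≥ 21(i+1)^3.
By the principle of mathematical induction, the result holds for all n ≥ 7.
Hence the smallest such n₀ is 7.

n₀ = 7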